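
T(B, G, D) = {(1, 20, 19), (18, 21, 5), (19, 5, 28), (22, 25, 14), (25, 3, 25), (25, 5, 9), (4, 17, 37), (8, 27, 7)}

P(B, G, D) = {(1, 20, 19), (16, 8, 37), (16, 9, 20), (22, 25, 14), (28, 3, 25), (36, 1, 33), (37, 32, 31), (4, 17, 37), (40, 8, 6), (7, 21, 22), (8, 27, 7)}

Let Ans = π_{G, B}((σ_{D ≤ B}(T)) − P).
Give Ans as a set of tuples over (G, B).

Selection D ≤ B: {(18, 21, 5), (22, 25, 14), (25, 3, 25), (25, 5, 9), (8, 27, 7)}
Set difference of the two operands is {(18, 21, 5), (25, 3, 25), (25, 5, 9)}.
Projecting to G, B: {(21, 18), (3, 25), (5, 25)}

{(21, 18), (3, 25), (5, 25)}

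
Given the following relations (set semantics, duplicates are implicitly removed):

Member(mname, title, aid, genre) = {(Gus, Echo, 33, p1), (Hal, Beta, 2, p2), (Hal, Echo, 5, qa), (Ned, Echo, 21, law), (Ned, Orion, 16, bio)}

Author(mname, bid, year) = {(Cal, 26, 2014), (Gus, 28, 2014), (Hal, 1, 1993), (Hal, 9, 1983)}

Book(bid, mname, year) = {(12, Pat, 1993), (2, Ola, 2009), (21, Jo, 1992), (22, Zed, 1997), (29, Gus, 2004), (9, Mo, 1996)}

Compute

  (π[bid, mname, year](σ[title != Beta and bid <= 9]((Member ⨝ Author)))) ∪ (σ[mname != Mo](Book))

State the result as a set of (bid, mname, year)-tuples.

{(1, Hal, 1993), (12, Pat, 1993), (2, Ola, 2009), (21, Jo, 1992), (22, Zed, 1997), (29, Gus, 2004), (9, Hal, 1983)}

Member ⋈ Author (natural join on mname): {(Gus, Echo, 33, p1, 28, 2014), (Hal, Beta, 2, p2, 1, 1993), (Hal, Beta, 2, p2, 9, 1983), (Hal, Echo, 5, qa, 1, 1993), (Hal, Echo, 5, qa, 9, 1983)}
σ[title != Beta and bid <= 9]: keep tuples satisfying title != Beta and bid <= 9 → {(Hal, Echo, 5, qa, 1, 1993), (Hal, Echo, 5, qa, 9, 1983)}
Keep only column(s) bid, mname, year: {(1, Hal, 1993), (9, Hal, 1983)}
σ[mname != Mo]: keep tuples satisfying mname != Mo → {(12, Pat, 1993), (2, Ola, 2009), (21, Jo, 1992), (22, Zed, 1997), (29, Gus, 2004)}
Union: {(1, Hal, 1993), (9, Hal, 1983)} with {(12, Pat, 1993), (2, Ola, 2009), (21, Jo, 1992), (22, Zed, 1997), (29, Gus, 2004)} → {(1, Hal, 1993), (12, Pat, 1993), (2, Ola, 2009), (21, Jo, 1992), (22, Zed, 1997), (29, Gus, 2004), (9, Hal, 1983)}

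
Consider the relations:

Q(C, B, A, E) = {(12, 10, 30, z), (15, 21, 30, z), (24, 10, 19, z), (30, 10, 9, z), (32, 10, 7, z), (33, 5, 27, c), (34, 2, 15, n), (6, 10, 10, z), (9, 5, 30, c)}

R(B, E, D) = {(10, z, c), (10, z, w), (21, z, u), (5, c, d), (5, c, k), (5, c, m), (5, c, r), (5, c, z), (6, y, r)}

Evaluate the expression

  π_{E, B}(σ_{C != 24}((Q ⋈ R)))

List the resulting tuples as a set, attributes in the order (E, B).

{(c, 5), (z, 10), (z, 21)}

Joining Q and R on B, E yields {(12, 10, 30, z, c), (12, 10, 30, z, w), (15, 21, 30, z, u), (24, 10, 19, z, c), (24, 10, 19, z, w), (30, 10, 9, z, c), (30, 10, 9, z, w), (32, 10, 7, z, c), (32, 10, 7, z, w), (33, 5, 27, c, d), (33, 5, 27, c, k), (33, 5, 27, c, m), (33, 5, 27, c, r), (33, 5, 27, c, z), (6, 10, 10, z, c), (6, 10, 10, z, w), (9, 5, 30, c, d), (9, 5, 30, c, k), (9, 5, 30, c, m), (9, 5, 30, c, r), (9, 5, 30, c, z)}.
Filtering on C != 24 leaves {(12, 10, 30, z, c), (12, 10, 30, z, w), (15, 21, 30, z, u), (30, 10, 9, z, c), (30, 10, 9, z, w), (32, 10, 7, z, c), (32, 10, 7, z, w), (33, 5, 27, c, d), (33, 5, 27, c, k), (33, 5, 27, c, m), (33, 5, 27, c, r), (33, 5, 27, c, z), (6, 10, 10, z, c), (6, 10, 10, z, w), (9, 5, 30, c, d), (9, 5, 30, c, k), (9, 5, 30, c, m), (9, 5, 30, c, r), (9, 5, 30, c, z)}.
π[E, B]: project onto (E, B) (16 duplicate(s) eliminated) → {(c, 5), (z, 10), (z, 21)}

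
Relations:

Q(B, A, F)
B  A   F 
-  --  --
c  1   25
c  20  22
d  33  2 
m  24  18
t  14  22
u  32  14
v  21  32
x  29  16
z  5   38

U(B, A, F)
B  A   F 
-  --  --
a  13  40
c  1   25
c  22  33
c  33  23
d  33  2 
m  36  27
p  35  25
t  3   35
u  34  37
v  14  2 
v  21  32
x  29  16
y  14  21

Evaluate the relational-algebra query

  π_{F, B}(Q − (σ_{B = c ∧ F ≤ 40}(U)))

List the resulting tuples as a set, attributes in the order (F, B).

Filtering on B = c ∧ F ≤ 40 leaves {(c, 1, 25), (c, 22, 33), (c, 33, 23)}.
Difference: {(c, 1, 25), (c, 20, 22), (d, 33, 2), (m, 24, 18), (t, 14, 22), (u, 32, 14), (v, 21, 32), (x, 29, 16), (z, 5, 38)} with {(c, 1, 25), (c, 22, 33), (c, 33, 23)} → {(c, 20, 22), (d, 33, 2), (m, 24, 18), (t, 14, 22), (u, 32, 14), (v, 21, 32), (x, 29, 16), (z, 5, 38)}
π_{F, B} gives {(14, u), (16, x), (18, m), (2, d), (22, c), (22, t), (32, v), (38, z)}.

{(14, u), (16, x), (18, m), (2, d), (22, c), (22, t), (32, v), (38, z)}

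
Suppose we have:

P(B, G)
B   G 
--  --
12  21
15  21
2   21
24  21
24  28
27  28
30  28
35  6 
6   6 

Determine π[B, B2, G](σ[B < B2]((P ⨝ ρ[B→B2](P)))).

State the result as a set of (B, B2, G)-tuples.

ρ[B→B2]: schema becomes (B2, G); tuples unchanged.
Natural join on G: {(12, 21, 12), (12, 21, 15), (12, 21, 2), (12, 21, 24), (15, 21, 12), (15, 21, 15), (15, 21, 2), (15, 21, 24), (2, 21, 12), (2, 21, 15), (2, 21, 2), (2, 21, 24), (24, 21, 12), (24, 21, 15), (24, 21, 2), (24, 21, 24), (24, 28, 24), (24, 28, 27), (24, 28, 30), (27, 28, 24), (27, 28, 27), (27, 28, 30), (30, 28, 24), (30, 28, 27), (30, 28, 30), (35, 6, 35), (35, 6, 6), (6, 6, 35), (6, 6, 6)}
Filtering on B < B2 leaves {(12, 21, 15), (12, 21, 24), (15, 21, 24), (2, 21, 12), (2, 21, 15), (2, 21, 24), (24, 28, 27), (24, 28, 30), (27, 28, 30), (6, 6, 35)}.
Keep only column(s) B, B2, G: {(12, 15, 21), (12, 24, 21), (15, 24, 21), (2, 12, 21), (2, 15, 21), (2, 24, 21), (24, 27, 28), (24, 30, 28), (27, 30, 28), (6, 35, 6)}

{(12, 15, 21), (12, 24, 21), (15, 24, 21), (2, 12, 21), (2, 15, 21), (2, 24, 21), (24, 27, 28), (24, 30, 28), (27, 30, 28), (6, 35, 6)}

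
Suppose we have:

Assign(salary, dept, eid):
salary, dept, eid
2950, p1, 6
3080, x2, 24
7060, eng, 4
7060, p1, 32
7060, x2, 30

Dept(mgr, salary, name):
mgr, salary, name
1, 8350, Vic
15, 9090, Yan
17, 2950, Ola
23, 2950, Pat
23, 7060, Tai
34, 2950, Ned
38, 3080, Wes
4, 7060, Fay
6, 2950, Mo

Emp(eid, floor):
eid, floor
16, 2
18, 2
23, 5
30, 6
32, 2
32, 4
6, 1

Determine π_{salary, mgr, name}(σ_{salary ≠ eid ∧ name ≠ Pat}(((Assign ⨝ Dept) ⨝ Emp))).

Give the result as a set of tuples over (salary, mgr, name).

{(2950, 17, Ola), (2950, 34, Ned), (2950, 6, Mo), (7060, 23, Tai), (7060, 4, Fay)}

Natural join on salary: {(2950, p1, 6, 17, Ola), (2950, p1, 6, 23, Pat), (2950, p1, 6, 34, Ned), (2950, p1, 6, 6, Mo), (3080, x2, 24, 38, Wes), (7060, eng, 4, 23, Tai), (7060, eng, 4, 4, Fay), (7060, p1, 32, 23, Tai), (7060, p1, 32, 4, Fay), (7060, x2, 30, 23, Tai), (7060, x2, 30, 4, Fay)}
Natural join on eid: {(2950, p1, 6, 17, Ola, 1), (2950, p1, 6, 23, Pat, 1), (2950, p1, 6, 34, Ned, 1), (2950, p1, 6, 6, Mo, 1), (7060, p1, 32, 23, Tai, 2), (7060, p1, 32, 23, Tai, 4), (7060, p1, 32, 4, Fay, 2), (7060, p1, 32, 4, Fay, 4), (7060, x2, 30, 23, Tai, 6), (7060, x2, 30, 4, Fay, 6)}
Filtering on salary ≠ eid ∧ name ≠ Pat leaves {(2950, p1, 6, 17, Ola, 1), (2950, p1, 6, 34, Ned, 1), (2950, p1, 6, 6, Mo, 1), (7060, p1, 32, 23, Tai, 2), (7060, p1, 32, 23, Tai, 4), (7060, p1, 32, 4, Fay, 2), (7060, p1, 32, 4, Fay, 4), (7060, x2, 30, 23, Tai, 6), (7060, x2, 30, 4, Fay, 6)}.
π_{salary, mgr, name} gives {(2950, 17, Ola), (2950, 34, Ned), (2950, 6, Mo), (7060, 23, Tai), (7060, 4, Fay)} (4 duplicate(s) eliminated).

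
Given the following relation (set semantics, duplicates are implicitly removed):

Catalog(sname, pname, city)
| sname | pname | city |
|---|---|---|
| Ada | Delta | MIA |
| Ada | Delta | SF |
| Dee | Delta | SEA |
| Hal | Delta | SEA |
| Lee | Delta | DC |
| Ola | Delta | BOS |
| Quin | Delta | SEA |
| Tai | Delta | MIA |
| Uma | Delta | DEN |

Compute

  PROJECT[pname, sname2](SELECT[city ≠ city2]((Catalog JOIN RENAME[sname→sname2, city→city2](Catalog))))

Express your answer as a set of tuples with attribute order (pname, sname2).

ρ[sname→sname2, city→city2]: schema becomes (sname2, pname, city2); tuples unchanged.
Natural join on pname: {(Ada, Delta, MIA, Ada, MIA), (Ada, Delta, MIA, Ada, SF), (Ada, Delta, MIA, Dee, SEA), (Ada, Delta, MIA, Hal, SEA), (Ada, Delta, MIA, Lee, DC), (Ada, Delta, MIA, Ola, BOS), (Ada, Delta, MIA, Quin, SEA), (Ada, Delta, MIA, Tai, MIA), (Ada, Delta, MIA, Uma, DEN), (Ada, Delta, SF, Ada, MIA), (Ada, Delta, SF, Ada, SF), (Ada, Delta, SF, Dee, SEA), (Ada, Delta, SF, Hal, SEA), (Ada, Delta, SF, Lee, DC), (Ada, Delta, SF, Ola, BOS), (Ada, Delta, SF, Quin, SEA), (Ada, Delta, SF, Tai, MIA), (Ada, Delta, SF, Uma, DEN), (Dee, Delta, SEA, Ada, MIA), (Dee, Delta, SEA, Ada, SF), (Dee, Delta, SEA, Dee, SEA), (Dee, Delta, SEA, Hal, SEA), (Dee, Delta, SEA, Lee, DC), (Dee, Delta, SEA, Ola, BOS), (Dee, Delta, SEA, Quin, SEA), (Dee, Delta, SEA, Tai, MIA), (Dee, Delta, SEA, Uma, DEN), (Hal, Delta, SEA, Ada, MIA), (Hal, Delta, SEA, Ada, SF), (Hal, Delta, SEA, Dee, SEA), (Hal, Delta, SEA, Hal, SEA), (Hal, Delta, SEA, Lee, DC), (Hal, Delta, SEA, Ola, BOS), (Hal, Delta, SEA, Quin, SEA), (Hal, Delta, SEA, Tai, MIA), (Hal, Delta, SEA, Uma, DEN), (Lee, Delta, DC, Ada, MIA), (Lee, Delta, DC, Ada, SF), (Lee, Delta, DC, Dee, SEA), (Lee, Delta, DC, Hal, SEA), (Lee, Delta, DC, Lee, DC), (Lee, Delta, DC, Ola, BOS), (Lee, Delta, DC, Quin, SEA), (Lee, Delta, DC, Tai, MIA), (Lee, Delta, DC, Uma, DEN), (Ola, Delta, BOS, Ada, MIA), (Ola, Delta, BOS, Ada, SF), (Ola, Delta, BOS, Dee, SEA), (Ola, Delta, BOS, Hal, SEA), (Ola, Delta, BOS, Lee, DC), (Ola, Delta, BOS, Ola, BOS), (Ola, Delta, BOS, Quin, SEA), (Ola, Delta, BOS, Tai, MIA), (Ola, Delta, BOS, Uma, DEN), (Quin, Delta, SEA, Ada, MIA), (Quin, Delta, SEA, Ada, SF), (Quin, Delta, SEA, Dee, SEA), (Quin, Delta, SEA, Hal, SEA), (Quin, Delta, SEA, Lee, DC), (Quin, Delta, SEA, Ola, BOS), (Quin, Delta, SEA, Quin, SEA), (Quin, Delta, SEA, Tai, MIA), (Quin, Delta, SEA, Uma, DEN), (Tai, Delta, MIA, Ada, MIA), (Tai, Delta, MIA, Ada, SF), (Tai, Delta, MIA, Dee, SEA), (Tai, Delta, MIA, Hal, SEA), (Tai, Delta, MIA, Lee, DC), (Tai, Delta, MIA, Ola, BOS), (Tai, Delta, MIA, Quin, SEA), (Tai, Delta, MIA, Tai, MIA), (Tai, Delta, MIA, Uma, DEN), (Uma, Delta, DEN, Ada, MIA), (Uma, Delta, DEN, Ada, SF), (Uma, Delta, DEN, Dee, SEA), (Uma, Delta, DEN, Hal, SEA), (Uma, Delta, DEN, Lee, DC), (Uma, Delta, DEN, Ola, BOS), (Uma, Delta, DEN, Quin, SEA), (Uma, Delta, DEN, Tai, MIA), (Uma, Delta, DEN, Uma, DEN)}
Selection city ≠ city2: {(Ada, Delta, MIA, Ada, SF), (Ada, Delta, MIA, Dee, SEA), (Ada, Delta, MIA, Hal, SEA), (Ada, Delta, MIA, Lee, DC), (Ada, Delta, MIA, Ola, BOS), (Ada, Delta, MIA, Quin, SEA), (Ada, Delta, MIA, Uma, DEN), (Ada, Delta, SF, Ada, MIA), (Ada, Delta, SF, Dee, SEA), (Ada, Delta, SF, Hal, SEA), (Ada, Delta, SF, Lee, DC), (Ada, Delta, SF, Ola, BOS), (Ada, Delta, SF, Quin, SEA), (Ada, Delta, SF, Tai, MIA), (Ada, Delta, SF, Uma, DEN), (Dee, Delta, SEA, Ada, MIA), (Dee, Delta, SEA, Ada, SF), (Dee, Delta, SEA, Lee, DC), (Dee, Delta, SEA, Ola, BOS), (Dee, Delta, SEA, Tai, MIA), (Dee, Delta, SEA, Uma, DEN), (Hal, Delta, SEA, Ada, MIA), (Hal, Delta, SEA, Ada, SF), (Hal, Delta, SEA, Lee, DC), (Hal, Delta, SEA, Ola, BOS), (Hal, Delta, SEA, Tai, MIA), (Hal, Delta, SEA, Uma, DEN), (Lee, Delta, DC, Ada, MIA), (Lee, Delta, DC, Ada, SF), (Lee, Delta, DC, Dee, SEA), (Lee, Delta, DC, Hal, SEA), (Lee, Delta, DC, Ola, BOS), (Lee, Delta, DC, Quin, SEA), (Lee, Delta, DC, Tai, MIA), (Lee, Delta, DC, Uma, DEN), (Ola, Delta, BOS, Ada, MIA), (Ola, Delta, BOS, Ada, SF), (Ola, Delta, BOS, Dee, SEA), (Ola, Delta, BOS, Hal, SEA), (Ola, Delta, BOS, Lee, DC), (Ola, Delta, BOS, Quin, SEA), (Ola, Delta, BOS, Tai, MIA), (Ola, Delta, BOS, Uma, DEN), (Quin, Delta, SEA, Ada, MIA), (Quin, Delta, SEA, Ada, SF), (Quin, Delta, SEA, Lee, DC), (Quin, Delta, SEA, Ola, BOS), (Quin, Delta, SEA, Tai, MIA), (Quin, Delta, SEA, Uma, DEN), (Tai, Delta, MIA, Ada, SF), (Tai, Delta, MIA, Dee, SEA), (Tai, Delta, MIA, Hal, SEA), (Tai, Delta, MIA, Lee, DC), (Tai, Delta, MIA, Ola, BOS), (Tai, Delta, MIA, Quin, SEA), (Tai, Delta, MIA, Uma, DEN), (Uma, Delta, DEN, Ada, MIA), (Uma, Delta, DEN, Ada, SF), (Uma, Delta, DEN, Dee, SEA), (Uma, Delta, DEN, Hal, SEA), (Uma, Delta, DEN, Lee, DC), (Uma, Delta, DEN, Ola, BOS), (Uma, Delta, DEN, Quin, SEA), (Uma, Delta, DEN, Tai, MIA)}
Projecting to pname, sname2 (56 duplicate(s) eliminated): {(Delta, Ada), (Delta, Dee), (Delta, Hal), (Delta, Lee), (Delta, Ola), (Delta, Quin), (Delta, Tai), (Delta, Uma)}

{(Delta, Ada), (Delta, Dee), (Delta, Hal), (Delta, Lee), (Delta, Ola), (Delta, Quin), (Delta, Tai), (Delta, Uma)}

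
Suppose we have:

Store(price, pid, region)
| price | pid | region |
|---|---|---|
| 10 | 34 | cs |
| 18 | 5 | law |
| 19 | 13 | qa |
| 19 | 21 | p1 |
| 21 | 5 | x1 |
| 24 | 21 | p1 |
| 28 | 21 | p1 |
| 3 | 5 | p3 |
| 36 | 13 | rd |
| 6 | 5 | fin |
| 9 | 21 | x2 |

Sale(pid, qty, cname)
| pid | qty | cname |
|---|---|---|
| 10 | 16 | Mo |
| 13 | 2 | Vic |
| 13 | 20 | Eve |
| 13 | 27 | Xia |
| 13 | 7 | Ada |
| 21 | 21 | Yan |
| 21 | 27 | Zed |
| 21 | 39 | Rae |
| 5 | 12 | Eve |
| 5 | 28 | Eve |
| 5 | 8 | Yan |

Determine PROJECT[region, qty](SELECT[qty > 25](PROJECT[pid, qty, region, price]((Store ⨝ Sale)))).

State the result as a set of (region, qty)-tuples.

Natural join on pid: {(18, 5, law, 12, Eve), (18, 5, law, 28, Eve), (18, 5, law, 8, Yan), (19, 13, qa, 2, Vic), (19, 13, qa, 20, Eve), (19, 13, qa, 27, Xia), (19, 13, qa, 7, Ada), (19, 21, p1, 21, Yan), (19, 21, p1, 27, Zed), (19, 21, p1, 39, Rae), (21, 5, x1, 12, Eve), (21, 5, x1, 28, Eve), (21, 5, x1, 8, Yan), (24, 21, p1, 21, Yan), (24, 21, p1, 27, Zed), (24, 21, p1, 39, Rae), (28, 21, p1, 21, Yan), (28, 21, p1, 27, Zed), (28, 21, p1, 39, Rae), (3, 5, p3, 12, Eve), (3, 5, p3, 28, Eve), (3, 5, p3, 8, Yan), (36, 13, rd, 2, Vic), (36, 13, rd, 20, Eve), (36, 13, rd, 27, Xia), (36, 13, rd, 7, Ada), (6, 5, fin, 12, Eve), (6, 5, fin, 28, Eve), (6, 5, fin, 8, Yan), (9, 21, x2, 21, Yan), (9, 21, x2, 27, Zed), (9, 21, x2, 39, Rae)}
π_{pid, qty, region, price} gives {(13, 2, qa, 19), (13, 2, rd, 36), (13, 20, qa, 19), (13, 20, rd, 36), (13, 27, qa, 19), (13, 27, rd, 36), (13, 7, qa, 19), (13, 7, rd, 36), (21, 21, p1, 19), (21, 21, p1, 24), (21, 21, p1, 28), (21, 21, x2, 9), (21, 27, p1, 19), (21, 27, p1, 24), (21, 27, p1, 28), (21, 27, x2, 9), (21, 39, p1, 19), (21, 39, p1, 24), (21, 39, p1, 28), (21, 39, x2, 9), (5, 12, fin, 6), (5, 12, law, 18), (5, 12, p3, 3), (5, 12, x1, 21), (5, 28, fin, 6), (5, 28, law, 18), (5, 28, p3, 3), (5, 28, x1, 21), (5, 8, fin, 6), (5, 8, law, 18), (5, 8, p3, 3), (5, 8, x1, 21)}.
Apply σ_{qty > 25}; surviving tuples: {(13, 27, qa, 19), (13, 27, rd, 36), (21, 27, p1, 19), (21, 27, p1, 24), (21, 27, p1, 28), (21, 27, x2, 9), (21, 39, p1, 19), (21, 39, p1, 24), (21, 39, p1, 28), (21, 39, x2, 9), (5, 28, fin, 6), (5, 28, law, 18), (5, 28, p3, 3), (5, 28, x1, 21)}
π_{region, qty} gives {(fin, 28), (law, 28), (p1, 27), (p1, 39), (p3, 28), (qa, 27), (rd, 27), (x1, 28), (x2, 27), (x2, 39)} (4 duplicate(s) eliminated).

{(fin, 28), (law, 28), (p1, 27), (p1, 39), (p3, 28), (qa, 27), (rd, 27), (x1, 28), (x2, 27), (x2, 39)}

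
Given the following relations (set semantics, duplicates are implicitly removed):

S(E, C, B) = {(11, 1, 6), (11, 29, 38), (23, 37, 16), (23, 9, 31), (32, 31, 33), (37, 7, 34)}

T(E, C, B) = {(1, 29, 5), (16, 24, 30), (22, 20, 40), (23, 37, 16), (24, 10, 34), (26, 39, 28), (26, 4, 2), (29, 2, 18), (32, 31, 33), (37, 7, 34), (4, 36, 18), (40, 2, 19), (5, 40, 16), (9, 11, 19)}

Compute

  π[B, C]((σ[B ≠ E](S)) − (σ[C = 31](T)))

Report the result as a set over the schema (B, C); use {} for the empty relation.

Selection B ≠ E: {(11, 1, 6), (11, 29, 38), (23, 37, 16), (23, 9, 31), (32, 31, 33), (37, 7, 34)}
Selection C = 31: {(32, 31, 33)}
Set difference of the two operands is {(11, 1, 6), (11, 29, 38), (23, 37, 16), (23, 9, 31), (37, 7, 34)}.
π_{B, C} gives {(16, 37), (31, 9), (34, 7), (38, 29), (6, 1)}.

{(16, 37), (31, 9), (34, 7), (38, 29), (6, 1)}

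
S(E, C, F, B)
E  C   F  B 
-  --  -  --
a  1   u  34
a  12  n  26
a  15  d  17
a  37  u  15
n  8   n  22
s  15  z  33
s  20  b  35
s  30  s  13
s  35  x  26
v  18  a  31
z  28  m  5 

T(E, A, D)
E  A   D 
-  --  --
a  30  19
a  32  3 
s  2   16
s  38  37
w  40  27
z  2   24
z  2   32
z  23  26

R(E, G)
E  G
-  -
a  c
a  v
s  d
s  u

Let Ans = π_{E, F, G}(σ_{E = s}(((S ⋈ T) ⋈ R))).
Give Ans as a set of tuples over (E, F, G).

Joining S and T on E yields {(a, 1, u, 34, 30, 19), (a, 1, u, 34, 32, 3), (a, 12, n, 26, 30, 19), (a, 12, n, 26, 32, 3), (a, 15, d, 17, 30, 19), (a, 15, d, 17, 32, 3), (a, 37, u, 15, 30, 19), (a, 37, u, 15, 32, 3), (s, 15, z, 33, 2, 16), (s, 15, z, 33, 38, 37), (s, 20, b, 35, 2, 16), (s, 20, b, 35, 38, 37), (s, 30, s, 13, 2, 16), (s, 30, s, 13, 38, 37), (s, 35, x, 26, 2, 16), (s, 35, x, 26, 38, 37), (z, 28, m, 5, 2, 24), (z, 28, m, 5, 2, 32), (z, 28, m, 5, 23, 26)}.
Joining (S ⋈ T) and R on E yields {(a, 1, u, 34, 30, 19, c), (a, 1, u, 34, 30, 19, v), (a, 1, u, 34, 32, 3, c), (a, 1, u, 34, 32, 3, v), (a, 12, n, 26, 30, 19, c), (a, 12, n, 26, 30, 19, v), (a, 12, n, 26, 32, 3, c), (a, 12, n, 26, 32, 3, v), (a, 15, d, 17, 30, 19, c), (a, 15, d, 17, 30, 19, v), (a, 15, d, 17, 32, 3, c), (a, 15, d, 17, 32, 3, v), (a, 37, u, 15, 30, 19, c), (a, 37, u, 15, 30, 19, v), (a, 37, u, 15, 32, 3, c), (a, 37, u, 15, 32, 3, v), (s, 15, z, 33, 2, 16, d), (s, 15, z, 33, 2, 16, u), (s, 15, z, 33, 38, 37, d), (s, 15, z, 33, 38, 37, u), (s, 20, b, 35, 2, 16, d), (s, 20, b, 35, 2, 16, u), (s, 20, b, 35, 38, 37, d), (s, 20, b, 35, 38, 37, u), (s, 30, s, 13, 2, 16, d), (s, 30, s, 13, 2, 16, u), (s, 30, s, 13, 38, 37, d), (s, 30, s, 13, 38, 37, u), (s, 35, x, 26, 2, 16, d), (s, 35, x, 26, 2, 16, u), (s, 35, x, 26, 38, 37, d), (s, 35, x, 26, 38, 37, u)}.
Apply σ_{E = s}; surviving tuples: {(s, 15, z, 33, 2, 16, d), (s, 15, z, 33, 2, 16, u), (s, 15, z, 33, 38, 37, d), (s, 15, z, 33, 38, 37, u), (s, 20, b, 35, 2, 16, d), (s, 20, b, 35, 2, 16, u), (s, 20, b, 35, 38, 37, d), (s, 20, b, 35, 38, 37, u), (s, 30, s, 13, 2, 16, d), (s, 30, s, 13, 2, 16, u), (s, 30, s, 13, 38, 37, d), (s, 30, s, 13, 38, 37, u), (s, 35, x, 26, 2, 16, d), (s, 35, x, 26, 2, 16, u), (s, 35, x, 26, 38, 37, d), (s, 35, x, 26, 38, 37, u)}
Projecting to E, F, G (8 duplicate(s) eliminated): {(s, b, d), (s, b, u), (s, s, d), (s, s, u), (s, x, d), (s, x, u), (s, z, d), (s, z, u)}

{(s, b, d), (s, b, u), (s, s, d), (s, s, u), (s, x, d), (s, x, u), (s, z, d), (s, z, u)}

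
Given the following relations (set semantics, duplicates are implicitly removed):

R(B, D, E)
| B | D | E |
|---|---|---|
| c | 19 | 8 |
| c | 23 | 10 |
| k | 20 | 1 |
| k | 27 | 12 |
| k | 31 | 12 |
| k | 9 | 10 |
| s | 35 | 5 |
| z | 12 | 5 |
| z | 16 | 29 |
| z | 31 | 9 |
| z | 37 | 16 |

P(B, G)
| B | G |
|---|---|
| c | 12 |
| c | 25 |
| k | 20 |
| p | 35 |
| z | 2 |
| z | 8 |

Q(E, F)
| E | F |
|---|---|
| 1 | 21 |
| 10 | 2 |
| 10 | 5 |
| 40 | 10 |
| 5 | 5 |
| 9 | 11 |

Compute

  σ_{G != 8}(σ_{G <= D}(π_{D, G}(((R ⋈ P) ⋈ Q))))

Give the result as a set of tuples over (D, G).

Natural join on B: {(c, 19, 8, 12), (c, 19, 8, 25), (c, 23, 10, 12), (c, 23, 10, 25), (k, 20, 1, 20), (k, 27, 12, 20), (k, 31, 12, 20), (k, 9, 10, 20), (z, 12, 5, 2), (z, 12, 5, 8), (z, 16, 29, 2), (z, 16, 29, 8), (z, 31, 9, 2), (z, 31, 9, 8), (z, 37, 16, 2), (z, 37, 16, 8)}
Natural join on E: {(c, 23, 10, 12, 2), (c, 23, 10, 12, 5), (c, 23, 10, 25, 2), (c, 23, 10, 25, 5), (k, 20, 1, 20, 21), (k, 9, 10, 20, 2), (k, 9, 10, 20, 5), (z, 12, 5, 2, 5), (z, 12, 5, 8, 5), (z, 31, 9, 2, 11), (z, 31, 9, 8, 11)}
Keep only column(s) D, G (3 duplicate(s) eliminated): {(12, 2), (12, 8), (20, 20), (23, 12), (23, 25), (31, 2), (31, 8), (9, 20)}
Filtering on G <= D leaves {(12, 2), (12, 8), (20, 20), (23, 12), (31, 2), (31, 8)}.
Filtering on G != 8 leaves {(12, 2), (20, 20), (23, 12), (31, 2)}.

{(12, 2), (20, 20), (23, 12), (31, 2)}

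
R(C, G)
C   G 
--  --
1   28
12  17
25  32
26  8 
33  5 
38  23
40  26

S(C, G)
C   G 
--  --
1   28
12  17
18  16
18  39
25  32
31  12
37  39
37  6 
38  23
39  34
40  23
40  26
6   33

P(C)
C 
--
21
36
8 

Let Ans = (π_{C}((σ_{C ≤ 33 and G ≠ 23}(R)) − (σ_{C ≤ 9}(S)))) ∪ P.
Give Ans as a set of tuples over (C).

Apply σ_{C ≤ 33 and G ≠ 23}; surviving tuples: {(1, 28), (12, 17), (25, 32), (26, 8), (33, 5)}
Apply σ_{C ≤ 9}; surviving tuples: {(1, 28), (6, 33)}
Difference: {(1, 28), (12, 17), (25, 32), (26, 8), (33, 5)} with {(1, 28), (6, 33)} → {(12, 17), (25, 32), (26, 8), (33, 5)}
Projecting to C: {12, 25, 26, 33}
Union: {12, 25, 26, 33} with {21, 36, 8} → {12, 21, 25, 26, 33, 36, 8}

{12, 21, 25, 26, 33, 36, 8}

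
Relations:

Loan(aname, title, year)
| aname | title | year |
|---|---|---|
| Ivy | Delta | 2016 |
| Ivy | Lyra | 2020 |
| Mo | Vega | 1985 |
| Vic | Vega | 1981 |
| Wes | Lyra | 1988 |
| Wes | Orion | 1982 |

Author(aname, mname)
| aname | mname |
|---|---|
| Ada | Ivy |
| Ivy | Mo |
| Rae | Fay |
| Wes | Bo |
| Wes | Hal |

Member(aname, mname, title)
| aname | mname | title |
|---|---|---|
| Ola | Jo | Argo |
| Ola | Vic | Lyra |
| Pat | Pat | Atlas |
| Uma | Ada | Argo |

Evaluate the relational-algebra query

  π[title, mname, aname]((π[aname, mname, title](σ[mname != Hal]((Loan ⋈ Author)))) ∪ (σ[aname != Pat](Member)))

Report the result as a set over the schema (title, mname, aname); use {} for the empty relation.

{(Argo, Ada, Uma), (Argo, Jo, Ola), (Delta, Mo, Ivy), (Lyra, Bo, Wes), (Lyra, Mo, Ivy), (Lyra, Vic, Ola), (Orion, Bo, Wes)}

Joining Loan and Author on aname yields {(Ivy, Delta, 2016, Mo), (Ivy, Lyra, 2020, Mo), (Wes, Lyra, 1988, Bo), (Wes, Lyra, 1988, Hal), (Wes, Orion, 1982, Bo), (Wes, Orion, 1982, Hal)}.
Apply σ_{mname != Hal}; surviving tuples: {(Ivy, Delta, 2016, Mo), (Ivy, Lyra, 2020, Mo), (Wes, Lyra, 1988, Bo), (Wes, Orion, 1982, Bo)}
Projecting to aname, mname, title: {(Ivy, Mo, Delta), (Ivy, Mo, Lyra), (Wes, Bo, Lyra), (Wes, Bo, Orion)}
Apply σ_{aname != Pat}; surviving tuples: {(Ola, Jo, Argo), (Ola, Vic, Lyra), (Uma, Ada, Argo)}
Taking the union: {(Ivy, Mo, Delta), (Ivy, Mo, Lyra), (Ola, Jo, Argo), (Ola, Vic, Lyra), (Uma, Ada, Argo), (Wes, Bo, Lyra), (Wes, Bo, Orion)}
Projecting to title, mname, aname: {(Argo, Ada, Uma), (Argo, Jo, Ola), (Delta, Mo, Ivy), (Lyra, Bo, Wes), (Lyra, Mo, Ivy), (Lyra, Vic, Ola), (Orion, Bo, Wes)}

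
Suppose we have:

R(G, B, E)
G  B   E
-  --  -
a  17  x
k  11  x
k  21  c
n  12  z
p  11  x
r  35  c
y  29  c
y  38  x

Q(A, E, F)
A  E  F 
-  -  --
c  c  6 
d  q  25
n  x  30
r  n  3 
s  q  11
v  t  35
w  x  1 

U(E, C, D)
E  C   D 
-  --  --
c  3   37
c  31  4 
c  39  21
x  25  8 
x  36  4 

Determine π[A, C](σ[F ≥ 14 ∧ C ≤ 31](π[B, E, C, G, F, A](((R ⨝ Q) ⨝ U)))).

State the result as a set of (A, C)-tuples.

R ⋈ Q (natural join on E): {(a, 17, x, n, 30), (a, 17, x, w, 1), (k, 11, x, n, 30), (k, 11, x, w, 1), (k, 21, c, c, 6), (p, 11, x, n, 30), (p, 11, x, w, 1), (r, 35, c, c, 6), (y, 29, c, c, 6), (y, 38, x, n, 30), (y, 38, x, w, 1)}
(R ⨝ Q) ⋈ U (natural join on E): {(a, 17, x, n, 30, 25, 8), (a, 17, x, n, 30, 36, 4), (a, 17, x, w, 1, 25, 8), (a, 17, x, w, 1, 36, 4), (k, 11, x, n, 30, 25, 8), (k, 11, x, n, 30, 36, 4), (k, 11, x, w, 1, 25, 8), (k, 11, x, w, 1, 36, 4), (k, 21, c, c, 6, 3, 37), (k, 21, c, c, 6, 31, 4), (k, 21, c, c, 6, 39, 21), (p, 11, x, n, 30, 25, 8), (p, 11, x, n, 30, 36, 4), (p, 11, x, w, 1, 25, 8), (p, 11, x, w, 1, 36, 4), (r, 35, c, c, 6, 3, 37), (r, 35, c, c, 6, 31, 4), (r, 35, c, c, 6, 39, 21), (y, 29, c, c, 6, 3, 37), (y, 29, c, c, 6, 31, 4), (y, 29, c, c, 6, 39, 21), (y, 38, x, n, 30, 25, 8), (y, 38, x, n, 30, 36, 4), (y, 38, x, w, 1, 25, 8), (y, 38, x, w, 1, 36, 4)}
π_{B, E, C, G, F, A} gives {(11, x, 25, k, 1, w), (11, x, 25, k, 30, n), (11, x, 25, p, 1, w), (11, x, 25, p, 30, n), (11, x, 36, k, 1, w), (11, x, 36, k, 30, n), (11, x, 36, p, 1, w), (11, x, 36, p, 30, n), (17, x, 25, a, 1, w), (17, x, 25, a, 30, n), (17, x, 36, a, 1, w), (17, x, 36, a, 30, n), (21, c, 3, k, 6, c), (21, c, 31, k, 6, c), (21, c, 39, k, 6, c), (29, c, 3, y, 6, c), (29, c, 31, y, 6, c), (29, c, 39, y, 6, c), (35, c, 3, r, 6, c), (35, c, 31, r, 6, c), (35, c, 39, r, 6, c), (38, x, 25, y, 1, w), (38, x, 25, y, 30, n), (38, x, 36, y, 1, w), (38, x, 36, y, 30, n)}.
σ[F ≥ 14 ∧ C ≤ 31]: keep tuples satisfying F ≥ 14 ∧ C ≤ 31 → {(11, x, 25, k, 30, n), (11, x, 25, p, 30, n), (17, x, 25, a, 30, n), (38, x, 25, y, 30, n)}
π_{A, C} gives {(n, 25)} (3 duplicate(s) eliminated).

{(n, 25)}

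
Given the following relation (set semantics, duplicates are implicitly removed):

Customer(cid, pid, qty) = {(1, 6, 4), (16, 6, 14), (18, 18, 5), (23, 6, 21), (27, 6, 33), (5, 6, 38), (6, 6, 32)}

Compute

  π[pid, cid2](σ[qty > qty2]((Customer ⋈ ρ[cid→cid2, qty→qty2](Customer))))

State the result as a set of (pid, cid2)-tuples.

{(6, 1), (6, 16), (6, 23), (6, 27), (6, 6)}

ρ[cid→cid2, qty→qty2]: schema becomes (cid2, pid, qty2); tuples unchanged.
Joining Customer and ρ[cid→cid2, qty→qty2](Customer) on pid yields {(1, 6, 4, 1, 4), (1, 6, 4, 16, 14), (1, 6, 4, 23, 21), (1, 6, 4, 27, 33), (1, 6, 4, 5, 38), (1, 6, 4, 6, 32), (16, 6, 14, 1, 4), (16, 6, 14, 16, 14), (16, 6, 14, 23, 21), (16, 6, 14, 27, 33), (16, 6, 14, 5, 38), (16, 6, 14, 6, 32), (18, 18, 5, 18, 5), (23, 6, 21, 1, 4), (23, 6, 21, 16, 14), (23, 6, 21, 23, 21), (23, 6, 21, 27, 33), (23, 6, 21, 5, 38), (23, 6, 21, 6, 32), (27, 6, 33, 1, 4), (27, 6, 33, 16, 14), (27, 6, 33, 23, 21), (27, 6, 33, 27, 33), (27, 6, 33, 5, 38), (27, 6, 33, 6, 32), (5, 6, 38, 1, 4), (5, 6, 38, 16, 14), (5, 6, 38, 23, 21), (5, 6, 38, 27, 33), (5, 6, 38, 5, 38), (5, 6, 38, 6, 32), (6, 6, 32, 1, 4), (6, 6, 32, 16, 14), (6, 6, 32, 23, 21), (6, 6, 32, 27, 33), (6, 6, 32, 5, 38), (6, 6, 32, 6, 32)}.
Apply σ_{qty > qty2}; surviving tuples: {(16, 6, 14, 1, 4), (23, 6, 21, 1, 4), (23, 6, 21, 16, 14), (27, 6, 33, 1, 4), (27, 6, 33, 16, 14), (27, 6, 33, 23, 21), (27, 6, 33, 6, 32), (5, 6, 38, 1, 4), (5, 6, 38, 16, 14), (5, 6, 38, 23, 21), (5, 6, 38, 27, 33), (5, 6, 38, 6, 32), (6, 6, 32, 1, 4), (6, 6, 32, 16, 14), (6, 6, 32, 23, 21)}
Projecting to pid, cid2 (10 duplicate(s) eliminated): {(6, 1), (6, 16), (6, 23), (6, 27), (6, 6)}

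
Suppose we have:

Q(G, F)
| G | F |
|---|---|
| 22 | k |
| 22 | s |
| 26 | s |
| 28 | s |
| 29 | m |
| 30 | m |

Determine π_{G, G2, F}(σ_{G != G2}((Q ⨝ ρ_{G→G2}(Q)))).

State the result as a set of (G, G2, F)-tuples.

{(22, 26, s), (22, 28, s), (26, 22, s), (26, 28, s), (28, 22, s), (28, 26, s), (29, 30, m), (30, 29, m)}

ρ[G→G2]: schema becomes (G2, F); tuples unchanged.
Q ⋈ ρ_{G→G2}(Q) (natural join on F): {(22, k, 22), (22, s, 22), (22, s, 26), (22, s, 28), (26, s, 22), (26, s, 26), (26, s, 28), (28, s, 22), (28, s, 26), (28, s, 28), (29, m, 29), (29, m, 30), (30, m, 29), (30, m, 30)}
Apply σ_{G != G2}; surviving tuples: {(22, s, 26), (22, s, 28), (26, s, 22), (26, s, 28), (28, s, 22), (28, s, 26), (29, m, 30), (30, m, 29)}
π[G, G2, F]: project onto (G, G2, F) → {(22, 26, s), (22, 28, s), (26, 22, s), (26, 28, s), (28, 22, s), (28, 26, s), (29, 30, m), (30, 29, m)}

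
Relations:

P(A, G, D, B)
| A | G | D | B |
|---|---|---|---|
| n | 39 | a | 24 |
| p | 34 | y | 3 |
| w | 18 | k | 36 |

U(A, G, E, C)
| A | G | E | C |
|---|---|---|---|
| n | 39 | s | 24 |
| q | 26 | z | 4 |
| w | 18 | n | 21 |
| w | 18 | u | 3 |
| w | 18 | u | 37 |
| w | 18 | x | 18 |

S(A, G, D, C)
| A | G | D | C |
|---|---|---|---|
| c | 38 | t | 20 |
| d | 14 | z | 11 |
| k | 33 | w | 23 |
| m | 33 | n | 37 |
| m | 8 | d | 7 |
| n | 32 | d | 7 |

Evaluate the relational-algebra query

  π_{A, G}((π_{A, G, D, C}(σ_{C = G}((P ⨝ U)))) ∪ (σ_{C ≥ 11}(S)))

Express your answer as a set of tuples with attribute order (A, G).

Natural join on A, G: {(n, 39, a, 24, s, 24), (w, 18, k, 36, n, 21), (w, 18, k, 36, u, 3), (w, 18, k, 36, u, 37), (w, 18, k, 36, x, 18)}
Apply σ_{C = G}; surviving tuples: {(w, 18, k, 36, x, 18)}
π[A, G, D, C]: project onto (A, G, D, C) → {(w, 18, k, 18)}
Apply σ_{C ≥ 11}; surviving tuples: {(c, 38, t, 20), (d, 14, z, 11), (k, 33, w, 23), (m, 33, n, 37)}
Set union of the two operands is {(c, 38, t, 20), (d, 14, z, 11), (k, 33, w, 23), (m, 33, n, 37), (w, 18, k, 18)}.
π[A, G]: project onto (A, G) → {(c, 38), (d, 14), (k, 33), (m, 33), (w, 18)}

{(c, 38), (d, 14), (k, 33), (m, 33), (w, 18)}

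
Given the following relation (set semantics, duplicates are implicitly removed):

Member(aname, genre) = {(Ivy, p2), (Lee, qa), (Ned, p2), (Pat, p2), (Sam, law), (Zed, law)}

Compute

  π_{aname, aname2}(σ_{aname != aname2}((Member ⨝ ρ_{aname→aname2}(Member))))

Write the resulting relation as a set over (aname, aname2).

{(Ivy, Ned), (Ivy, Pat), (Ned, Ivy), (Ned, Pat), (Pat, Ivy), (Pat, Ned), (Sam, Zed), (Zed, Sam)}

ρ[aname→aname2]: schema becomes (aname2, genre); tuples unchanged.
Joining Member and ρ_{aname→aname2}(Member) on genre yields {(Ivy, p2, Ivy), (Ivy, p2, Ned), (Ivy, p2, Pat), (Lee, qa, Lee), (Ned, p2, Ivy), (Ned, p2, Ned), (Ned, p2, Pat), (Pat, p2, Ivy), (Pat, p2, Ned), (Pat, p2, Pat), (Sam, law, Sam), (Sam, law, Zed), (Zed, law, Sam), (Zed, law, Zed)}.
σ[aname != aname2]: keep tuples satisfying aname != aname2 → {(Ivy, p2, Ned), (Ivy, p2, Pat), (Ned, p2, Ivy), (Ned, p2, Pat), (Pat, p2, Ivy), (Pat, p2, Ned), (Sam, law, Zed), (Zed, law, Sam)}
Projecting to aname, aname2: {(Ivy, Ned), (Ivy, Pat), (Ned, Ivy), (Ned, Pat), (Pat, Ivy), (Pat, Ned), (Sam, Zed), (Zed, Sam)}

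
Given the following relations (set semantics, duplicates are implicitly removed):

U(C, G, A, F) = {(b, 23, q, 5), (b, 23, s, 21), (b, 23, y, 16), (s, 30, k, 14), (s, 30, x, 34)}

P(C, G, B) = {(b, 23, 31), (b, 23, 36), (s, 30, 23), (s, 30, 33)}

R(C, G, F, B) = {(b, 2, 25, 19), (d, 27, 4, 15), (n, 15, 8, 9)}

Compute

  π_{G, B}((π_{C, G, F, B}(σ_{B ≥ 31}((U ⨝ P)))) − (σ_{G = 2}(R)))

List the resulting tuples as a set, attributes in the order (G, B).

Joining U and P on C, G yields {(b, 23, q, 5, 31), (b, 23, q, 5, 36), (b, 23, s, 21, 31), (b, 23, s, 21, 36), (b, 23, y, 16, 31), (b, 23, y, 16, 36), (s, 30, k, 14, 23), (s, 30, k, 14, 33), (s, 30, x, 34, 23), (s, 30, x, 34, 33)}.
Apply σ_{B ≥ 31}; surviving tuples: {(b, 23, q, 5, 31), (b, 23, q, 5, 36), (b, 23, s, 21, 31), (b, 23, s, 21, 36), (b, 23, y, 16, 31), (b, 23, y, 16, 36), (s, 30, k, 14, 33), (s, 30, x, 34, 33)}
Projecting to C, G, F, B: {(b, 23, 16, 31), (b, 23, 16, 36), (b, 23, 21, 31), (b, 23, 21, 36), (b, 23, 5, 31), (b, 23, 5, 36), (s, 30, 14, 33), (s, 30, 34, 33)}
Apply σ_{G = 2}; surviving tuples: {(b, 2, 25, 19)}
Taking the difference: {(b, 23, 16, 31), (b, 23, 16, 36), (b, 23, 21, 31), (b, 23, 21, 36), (b, 23, 5, 31), (b, 23, 5, 36), (s, 30, 14, 33), (s, 30, 34, 33)}
Projecting to G, B (5 duplicate(s) eliminated): {(23, 31), (23, 36), (30, 33)}

{(23, 31), (23, 36), (30, 33)}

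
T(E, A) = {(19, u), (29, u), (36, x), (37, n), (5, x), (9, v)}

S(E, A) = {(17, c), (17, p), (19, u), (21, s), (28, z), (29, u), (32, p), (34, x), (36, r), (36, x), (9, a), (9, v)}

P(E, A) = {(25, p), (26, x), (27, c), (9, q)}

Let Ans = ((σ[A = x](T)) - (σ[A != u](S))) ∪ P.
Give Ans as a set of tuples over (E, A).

{(25, p), (26, x), (27, c), (5, x), (9, q)}

Selection A = x: {(36, x), (5, x)}
Selection A != u: {(17, c), (17, p), (21, s), (28, z), (32, p), (34, x), (36, r), (36, x), (9, a), (9, v)}
Taking the difference: {(5, x)}
Taking the union: {(25, p), (26, x), (27, c), (5, x), (9, q)}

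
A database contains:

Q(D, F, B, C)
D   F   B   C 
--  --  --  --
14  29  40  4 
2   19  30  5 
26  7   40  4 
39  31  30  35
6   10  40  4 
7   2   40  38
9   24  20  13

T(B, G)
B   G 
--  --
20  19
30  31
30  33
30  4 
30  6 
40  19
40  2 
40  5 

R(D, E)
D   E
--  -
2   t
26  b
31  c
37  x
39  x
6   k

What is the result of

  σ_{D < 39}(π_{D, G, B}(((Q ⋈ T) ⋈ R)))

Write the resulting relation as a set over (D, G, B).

{(2, 31, 30), (2, 33, 30), (2, 4, 30), (2, 6, 30), (26, 19, 40), (26, 2, 40), (26, 5, 40), (6, 19, 40), (6, 2, 40), (6, 5, 40)}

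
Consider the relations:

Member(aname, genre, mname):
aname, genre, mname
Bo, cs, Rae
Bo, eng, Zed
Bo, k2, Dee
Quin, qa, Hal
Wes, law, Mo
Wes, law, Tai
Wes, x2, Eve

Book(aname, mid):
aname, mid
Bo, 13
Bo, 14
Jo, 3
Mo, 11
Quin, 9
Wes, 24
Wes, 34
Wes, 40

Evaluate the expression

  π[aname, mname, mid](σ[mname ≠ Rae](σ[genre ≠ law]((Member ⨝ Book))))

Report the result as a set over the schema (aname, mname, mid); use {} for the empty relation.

Member ⋈ Book (natural join on aname): {(Bo, cs, Rae, 13), (Bo, cs, Rae, 14), (Bo, eng, Zed, 13), (Bo, eng, Zed, 14), (Bo, k2, Dee, 13), (Bo, k2, Dee, 14), (Quin, qa, Hal, 9), (Wes, law, Mo, 24), (Wes, law, Mo, 34), (Wes, law, Mo, 40), (Wes, law, Tai, 24), (Wes, law, Tai, 34), (Wes, law, Tai, 40), (Wes, x2, Eve, 24), (Wes, x2, Eve, 34), (Wes, x2, Eve, 40)}
Apply σ_{genre ≠ law}; surviving tuples: {(Bo, cs, Rae, 13), (Bo, cs, Rae, 14), (Bo, eng, Zed, 13), (Bo, eng, Zed, 14), (Bo, k2, Dee, 13), (Bo, k2, Dee, 14), (Quin, qa, Hal, 9), (Wes, x2, Eve, 24), (Wes, x2, Eve, 34), (Wes, x2, Eve, 40)}
Apply σ_{mname ≠ Rae}; surviving tuples: {(Bo, eng, Zed, 13), (Bo, eng, Zed, 14), (Bo, k2, Dee, 13), (Bo, k2, Dee, 14), (Quin, qa, Hal, 9), (Wes, x2, Eve, 24), (Wes, x2, Eve, 34), (Wes, x2, Eve, 40)}
Projecting to aname, mname, mid: {(Bo, Dee, 13), (Bo, Dee, 14), (Bo, Zed, 13), (Bo, Zed, 14), (Quin, Hal, 9), (Wes, Eve, 24), (Wes, Eve, 34), (Wes, Eve, 40)}

{(Bo, Dee, 13), (Bo, Dee, 14), (Bo, Zed, 13), (Bo, Zed, 14), (Quin, Hal, 9), (Wes, Eve, 24), (Wes, Eve, 34), (Wes, Eve, 40)}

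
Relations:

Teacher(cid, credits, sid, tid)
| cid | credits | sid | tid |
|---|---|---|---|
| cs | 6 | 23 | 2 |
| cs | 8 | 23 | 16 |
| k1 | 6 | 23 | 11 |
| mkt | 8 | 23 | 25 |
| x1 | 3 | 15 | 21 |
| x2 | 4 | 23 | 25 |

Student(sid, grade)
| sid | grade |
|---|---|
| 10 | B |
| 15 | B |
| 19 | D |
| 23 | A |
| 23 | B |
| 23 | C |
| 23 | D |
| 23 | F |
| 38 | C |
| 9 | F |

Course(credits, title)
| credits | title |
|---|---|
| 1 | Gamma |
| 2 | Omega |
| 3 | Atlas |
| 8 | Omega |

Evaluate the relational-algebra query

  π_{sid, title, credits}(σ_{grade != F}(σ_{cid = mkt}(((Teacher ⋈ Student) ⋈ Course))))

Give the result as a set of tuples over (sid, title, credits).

{(23, Omega, 8)}

Joining Teacher and Student on sid yields {(cs, 6, 23, 2, A), (cs, 6, 23, 2, B), (cs, 6, 23, 2, C), (cs, 6, 23, 2, D), (cs, 6, 23, 2, F), (cs, 8, 23, 16, A), (cs, 8, 23, 16, B), (cs, 8, 23, 16, C), (cs, 8, 23, 16, D), (cs, 8, 23, 16, F), (k1, 6, 23, 11, A), (k1, 6, 23, 11, B), (k1, 6, 23, 11, C), (k1, 6, 23, 11, D), (k1, 6, 23, 11, F), (mkt, 8, 23, 25, A), (mkt, 8, 23, 25, B), (mkt, 8, 23, 25, C), (mkt, 8, 23, 25, D), (mkt, 8, 23, 25, F), (x1, 3, 15, 21, B), (x2, 4, 23, 25, A), (x2, 4, 23, 25, B), (x2, 4, 23, 25, C), (x2, 4, 23, 25, D), (x2, 4, 23, 25, F)}.
Joining (Teacher ⋈ Student) and Course on credits yields {(cs, 8, 23, 16, A, Omega), (cs, 8, 23, 16, B, Omega), (cs, 8, 23, 16, C, Omega), (cs, 8, 23, 16, D, Omega), (cs, 8, 23, 16, F, Omega), (mkt, 8, 23, 25, A, Omega), (mkt, 8, 23, 25, B, Omega), (mkt, 8, 23, 25, C, Omega), (mkt, 8, 23, 25, D, Omega), (mkt, 8, 23, 25, F, Omega), (x1, 3, 15, 21, B, Atlas)}.
Apply σ_{cid = mkt}; surviving tuples: {(mkt, 8, 23, 25, A, Omega), (mkt, 8, 23, 25, B, Omega), (mkt, 8, 23, 25, C, Omega), (mkt, 8, 23, 25, D, Omega), (mkt, 8, 23, 25, F, Omega)}
Apply σ_{grade != F}; surviving tuples: {(mkt, 8, 23, 25, A, Omega), (mkt, 8, 23, 25, B, Omega), (mkt, 8, 23, 25, C, Omega), (mkt, 8, 23, 25, D, Omega)}
Keep only column(s) sid, title, credits (3 duplicate(s) eliminated): {(23, Omega, 8)}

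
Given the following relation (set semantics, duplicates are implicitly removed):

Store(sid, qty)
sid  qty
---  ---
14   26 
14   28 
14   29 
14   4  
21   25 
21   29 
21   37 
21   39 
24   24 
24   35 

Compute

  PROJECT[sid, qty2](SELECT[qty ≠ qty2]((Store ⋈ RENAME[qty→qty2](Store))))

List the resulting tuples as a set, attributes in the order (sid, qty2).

{(14, 26), (14, 28), (14, 29), (14, 4), (21, 25), (21, 29), (21, 37), (21, 39), (24, 24), (24, 35)}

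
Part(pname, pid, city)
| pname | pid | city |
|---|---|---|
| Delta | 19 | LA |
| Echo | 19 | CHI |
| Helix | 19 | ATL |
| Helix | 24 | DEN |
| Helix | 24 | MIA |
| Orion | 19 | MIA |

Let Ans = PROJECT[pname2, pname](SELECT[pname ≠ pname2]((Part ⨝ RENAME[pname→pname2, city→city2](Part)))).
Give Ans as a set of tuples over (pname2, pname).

{(Delta, Echo), (Delta, Helix), (Delta, Orion), (Echo, Delta), (Echo, Helix), (Echo, Orion), (Helix, Delta), (Helix, Echo), (Helix, Orion), (Orion, Delta), (Orion, Echo), (Orion, Helix)}

ρ[pname→pname2, city→city2]: schema becomes (pname2, pid, city2); tuples unchanged.
Joining Part and RENAME[pname→pname2, city→city2](Part) on pid yields {(Delta, 19, LA, Delta, LA), (Delta, 19, LA, Echo, CHI), (Delta, 19, LA, Helix, ATL), (Delta, 19, LA, Orion, MIA), (Echo, 19, CHI, Delta, LA), (Echo, 19, CHI, Echo, CHI), (Echo, 19, CHI, Helix, ATL), (Echo, 19, CHI, Orion, MIA), (Helix, 19, ATL, Delta, LA), (Helix, 19, ATL, Echo, CHI), (Helix, 19, ATL, Helix, ATL), (Helix, 19, ATL, Orion, MIA), (Helix, 24, DEN, Helix, DEN), (Helix, 24, DEN, Helix, MIA), (Helix, 24, MIA, Helix, DEN), (Helix, 24, MIA, Helix, MIA), (Orion, 19, MIA, Delta, LA), (Orion, 19, MIA, Echo, CHI), (Orion, 19, MIA, Helix, ATL), (Orion, 19, MIA, Orion, MIA)}.
Apply σ_{pname ≠ pname2}; surviving tuples: {(Delta, 19, LA, Echo, CHI), (Delta, 19, LA, Helix, ATL), (Delta, 19, LA, Orion, MIA), (Echo, 19, CHI, Delta, LA), (Echo, 19, CHI, Helix, ATL), (Echo, 19, CHI, Orion, MIA), (Helix, 19, ATL, Delta, LA), (Helix, 19, ATL, Echo, CHI), (Helix, 19, ATL, Orion, MIA), (Orion, 19, MIA, Delta, LA), (Orion, 19, MIA, Echo, CHI), (Orion, 19, MIA, Helix, ATL)}
Keep only column(s) pname2, pname: {(Delta, Echo), (Delta, Helix), (Delta, Orion), (Echo, Delta), (Echo, Helix), (Echo, Orion), (Helix, Delta), (Helix, Echo), (Helix, Orion), (Orion, Delta), (Orion, Echo), (Orion, Helix)}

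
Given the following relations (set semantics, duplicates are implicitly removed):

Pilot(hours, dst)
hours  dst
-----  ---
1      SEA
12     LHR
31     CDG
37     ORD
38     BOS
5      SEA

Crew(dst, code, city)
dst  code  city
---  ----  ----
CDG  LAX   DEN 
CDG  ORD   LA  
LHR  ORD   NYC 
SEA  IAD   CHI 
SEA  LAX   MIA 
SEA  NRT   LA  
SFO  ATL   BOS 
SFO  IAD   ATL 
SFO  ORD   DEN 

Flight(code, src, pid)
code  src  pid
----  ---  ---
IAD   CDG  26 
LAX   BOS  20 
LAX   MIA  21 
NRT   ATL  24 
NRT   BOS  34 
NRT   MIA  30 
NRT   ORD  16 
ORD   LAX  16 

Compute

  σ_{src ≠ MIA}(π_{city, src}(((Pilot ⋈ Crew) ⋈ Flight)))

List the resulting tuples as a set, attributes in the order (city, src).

{(CHI, CDG), (DEN, BOS), (LA, ATL), (LA, BOS), (LA, LAX), (LA, ORD), (MIA, BOS), (NYC, LAX)}

Pilot ⋈ Crew (natural join on dst): {(1, SEA, IAD, CHI), (1, SEA, LAX, MIA), (1, SEA, NRT, LA), (12, LHR, ORD, NYC), (31, CDG, LAX, DEN), (31, CDG, ORD, LA), (5, SEA, IAD, CHI), (5, SEA, LAX, MIA), (5, SEA, NRT, LA)}
(Pilot ⋈ Crew) ⋈ Flight (natural join on code): {(1, SEA, IAD, CHI, CDG, 26), (1, SEA, LAX, MIA, BOS, 20), (1, SEA, LAX, MIA, MIA, 21), (1, SEA, NRT, LA, ATL, 24), (1, SEA, NRT, LA, BOS, 34), (1, SEA, NRT, LA, MIA, 30), (1, SEA, NRT, LA, ORD, 16), (12, LHR, ORD, NYC, LAX, 16), (31, CDG, LAX, DEN, BOS, 20), (31, CDG, LAX, DEN, MIA, 21), (31, CDG, ORD, LA, LAX, 16), (5, SEA, IAD, CHI, CDG, 26), (5, SEA, LAX, MIA, BOS, 20), (5, SEA, LAX, MIA, MIA, 21), (5, SEA, NRT, LA, ATL, 24), (5, SEA, NRT, LA, BOS, 34), (5, SEA, NRT, LA, MIA, 30), (5, SEA, NRT, LA, ORD, 16)}
π[city, src]: project onto (city, src) (7 duplicate(s) eliminated) → {(CHI, CDG), (DEN, BOS), (DEN, MIA), (LA, ATL), (LA, BOS), (LA, LAX), (LA, MIA), (LA, ORD), (MIA, BOS), (MIA, MIA), (NYC, LAX)}
Apply σ_{src ≠ MIA}; surviving tuples: {(CHI, CDG), (DEN, BOS), (LA, ATL), (LA, BOS), (LA, LAX), (LA, ORD), (MIA, BOS), (NYC, LAX)}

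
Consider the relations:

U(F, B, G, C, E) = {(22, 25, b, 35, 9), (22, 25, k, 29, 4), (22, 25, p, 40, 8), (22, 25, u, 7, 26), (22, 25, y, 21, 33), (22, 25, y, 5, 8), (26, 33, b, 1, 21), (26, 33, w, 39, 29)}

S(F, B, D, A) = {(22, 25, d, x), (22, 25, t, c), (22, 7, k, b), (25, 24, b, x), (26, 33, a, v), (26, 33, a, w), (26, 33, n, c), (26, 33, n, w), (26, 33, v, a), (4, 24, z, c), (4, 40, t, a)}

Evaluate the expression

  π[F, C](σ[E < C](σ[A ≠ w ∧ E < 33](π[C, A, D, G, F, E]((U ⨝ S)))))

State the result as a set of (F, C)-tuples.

{(22, 29), (22, 35), (22, 40), (26, 39)}

Natural join on F, B: {(22, 25, b, 35, 9, d, x), (22, 25, b, 35, 9, t, c), (22, 25, k, 29, 4, d, x), (22, 25, k, 29, 4, t, c), (22, 25, p, 40, 8, d, x), (22, 25, p, 40, 8, t, c), (22, 25, u, 7, 26, d, x), (22, 25, u, 7, 26, t, c), (22, 25, y, 21, 33, d, x), (22, 25, y, 21, 33, t, c), (22, 25, y, 5, 8, d, x), (22, 25, y, 5, 8, t, c), (26, 33, b, 1, 21, a, v), (26, 33, b, 1, 21, a, w), (26, 33, b, 1, 21, n, c), (26, 33, b, 1, 21, n, w), (26, 33, b, 1, 21, v, a), (26, 33, w, 39, 29, a, v), (26, 33, w, 39, 29, a, w), (26, 33, w, 39, 29, n, c), (26, 33, w, 39, 29, n, w), (26, 33, w, 39, 29, v, a)}
Projecting to C, A, D, G, F, E: {(1, a, v, b, 26, 21), (1, c, n, b, 26, 21), (1, v, a, b, 26, 21), (1, w, a, b, 26, 21), (1, w, n, b, 26, 21), (21, c, t, y, 22, 33), (21, x, d, y, 22, 33), (29, c, t, k, 22, 4), (29, x, d, k, 22, 4), (35, c, t, b, 22, 9), (35, x, d, b, 22, 9), (39, a, v, w, 26, 29), (39, c, n, w, 26, 29), (39, v, a, w, 26, 29), (39, w, a, w, 26, 29), (39, w, n, w, 26, 29), (40, c, t, p, 22, 8), (40, x, d, p, 22, 8), (5, c, t, y, 22, 8), (5, x, d, y, 22, 8), (7, c, t, u, 22, 26), (7, x, d, u, 22, 26)}
Apply σ_{A ≠ w ∧ E < 33}; surviving tuples: {(1, a, v, b, 26, 21), (1, c, n, b, 26, 21), (1, v, a, b, 26, 21), (29, c, t, k, 22, 4), (29, x, d, k, 22, 4), (35, c, t, b, 22, 9), (35, x, d, b, 22, 9), (39, a, v, w, 26, 29), (39, c, n, w, 26, 29), (39, v, a, w, 26, 29), (40, c, t, p, 22, 8), (40, x, d, p, 22, 8), (5, c, t, y, 22, 8), (5, x, d, y, 22, 8), (7, c, t, u, 22, 26), (7, x, d, u, 22, 26)}
Apply σ_{E < C}; surviving tuples: {(29, c, t, k, 22, 4), (29, x, d, k, 22, 4), (35, c, t, b, 22, 9), (35, x, d, b, 22, 9), (39, a, v, w, 26, 29), (39, c, n, w, 26, 29), (39, v, a, w, 26, 29), (40, c, t, p, 22, 8), (40, x, d, p, 22, 8)}
Projecting to F, C (5 duplicate(s) eliminated): {(22, 29), (22, 35), (22, 40), (26, 39)}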